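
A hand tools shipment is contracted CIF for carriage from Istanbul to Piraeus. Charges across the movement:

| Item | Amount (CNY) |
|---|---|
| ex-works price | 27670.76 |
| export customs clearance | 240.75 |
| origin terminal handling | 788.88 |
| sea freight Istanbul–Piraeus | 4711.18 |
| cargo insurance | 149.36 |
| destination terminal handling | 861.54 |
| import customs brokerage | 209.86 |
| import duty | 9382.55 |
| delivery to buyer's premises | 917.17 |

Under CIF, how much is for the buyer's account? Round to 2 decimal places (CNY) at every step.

CIF: the seller pays costs through ocean freight and marine insurance to the destination port.
Seller's account: goods 27670.76 + export clearance 240.75 + origin terminal 788.88 + freight 4711.18 + insurance 149.36 = 33560.93
Buyer's account: destination terminal 861.54 + brokerage 209.86 + duty 9382.55 + delivery 917.17 = 11371.12

Buyer's account: CNY 11371.12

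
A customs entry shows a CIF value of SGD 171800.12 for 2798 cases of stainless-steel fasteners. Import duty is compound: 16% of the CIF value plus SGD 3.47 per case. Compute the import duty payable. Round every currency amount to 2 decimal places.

Ad valorem component: 171800.12 × 16% = 27488.02
Specific component: 2798 × 3.47 = 9709.06
Import duty = 27488.02 + 9709.06 = 37197.08

Import duty: SGD 37197.08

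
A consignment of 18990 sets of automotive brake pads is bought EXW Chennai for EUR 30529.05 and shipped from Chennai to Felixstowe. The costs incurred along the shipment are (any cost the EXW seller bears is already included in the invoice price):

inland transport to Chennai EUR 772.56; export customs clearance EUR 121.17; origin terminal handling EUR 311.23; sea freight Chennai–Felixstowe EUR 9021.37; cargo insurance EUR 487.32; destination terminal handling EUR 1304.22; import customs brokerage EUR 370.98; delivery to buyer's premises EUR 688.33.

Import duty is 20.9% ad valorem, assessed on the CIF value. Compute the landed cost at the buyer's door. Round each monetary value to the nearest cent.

Total landed cost: EUR 52225.95

EXW: the seller makes goods available at their premises; the buyer bears all onward costs.
CIF value = EXW price + inland to port + export clearance + origin terminal + freight + insurance = 30529.05 + 772.56 + 121.17 + 311.23 + 9021.37 + 487.32 = 41242.70
Import duty = 41242.70 × 20.9% = 8619.72
Buyer bears: inland to port 772.56 + export clearance 121.17 + origin terminal 311.23 + freight 9021.37 + insurance 487.32 + destination terminal 1304.22 + brokerage 370.98 + delivery 688.33 + duty 8619.72 = 21696.90
Landed cost = invoice 30529.05 + 21696.90 = 52225.95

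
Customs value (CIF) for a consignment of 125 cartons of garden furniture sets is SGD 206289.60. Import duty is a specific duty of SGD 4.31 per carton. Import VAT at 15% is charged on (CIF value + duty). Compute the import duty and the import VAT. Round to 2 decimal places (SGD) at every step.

Import duty = 125 × 4.31 = 538.75
VAT base = CIF + duty = 206289.60 + 538.75 = 206828.35
Import VAT = 206828.35 × 15% = 31024.25

Import duty: SGD 538.75; import VAT: SGD 31024.25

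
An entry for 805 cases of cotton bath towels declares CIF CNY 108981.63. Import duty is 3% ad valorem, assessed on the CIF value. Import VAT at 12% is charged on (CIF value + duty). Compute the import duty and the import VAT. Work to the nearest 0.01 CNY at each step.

Import duty = 108981.63 × 3% = 3269.45
VAT base = CIF + duty = 108981.63 + 3269.45 = 112251.08
Import VAT = 112251.08 × 12% = 13470.13

Import duty: CNY 3269.45; import VAT: CNY 13470.13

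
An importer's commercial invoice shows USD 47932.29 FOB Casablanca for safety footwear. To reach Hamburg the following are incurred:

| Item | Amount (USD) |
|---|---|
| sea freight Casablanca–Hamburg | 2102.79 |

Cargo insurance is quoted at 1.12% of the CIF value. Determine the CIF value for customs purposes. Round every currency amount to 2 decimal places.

Let C be the CIF value. C = FOB price + freight + 1.12% × C
C − 1.12% × C = 47932.29 + 2102.79
0.9888 × C = 50035.08
C = 50035.08 / 0.9888 = 50601.82
Insurance premium = 1.12% × 50601.82 = 566.74

CIF value: USD 50601.82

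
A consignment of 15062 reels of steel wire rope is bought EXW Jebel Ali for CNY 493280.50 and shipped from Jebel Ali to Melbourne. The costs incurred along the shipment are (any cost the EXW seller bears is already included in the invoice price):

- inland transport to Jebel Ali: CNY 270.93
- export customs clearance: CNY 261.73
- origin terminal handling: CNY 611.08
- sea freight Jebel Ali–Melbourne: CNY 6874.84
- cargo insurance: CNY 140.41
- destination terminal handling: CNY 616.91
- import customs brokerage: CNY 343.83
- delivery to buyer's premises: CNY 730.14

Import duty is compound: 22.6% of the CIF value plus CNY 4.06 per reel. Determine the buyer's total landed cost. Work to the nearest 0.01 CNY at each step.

EXW: the seller makes goods available at their premises; the buyer bears all onward costs.
CIF value = EXW price + inland to port + export clearance + origin terminal + freight + insurance = 493280.50 + 270.93 + 261.73 + 611.08 + 6874.84 + 140.41 = 501439.49
Ad valorem component: 501439.49 × 22.6% = 113325.32
Specific component: 15062 × 4.06 = 61151.72
Import duty = 113325.32 + 61151.72 = 174477.04
Buyer bears: inland to port 270.93 + export clearance 261.73 + origin terminal 611.08 + freight 6874.84 + insurance 140.41 + destination terminal 616.91 + brokerage 343.83 + delivery 730.14 + duty 174477.04 = 184326.91
Landed cost = invoice 493280.50 + 184326.91 = 677607.41

Total landed cost: CNY 677607.41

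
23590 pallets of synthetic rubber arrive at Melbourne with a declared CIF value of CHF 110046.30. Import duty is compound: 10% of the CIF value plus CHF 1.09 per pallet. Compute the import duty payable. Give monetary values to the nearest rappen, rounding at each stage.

Import duty: CHF 36717.73

Ad valorem component: 110046.30 × 10% = 11004.63
Specific component: 23590 × 1.09 = 25713.10
Import duty = 11004.63 + 25713.10 = 36717.73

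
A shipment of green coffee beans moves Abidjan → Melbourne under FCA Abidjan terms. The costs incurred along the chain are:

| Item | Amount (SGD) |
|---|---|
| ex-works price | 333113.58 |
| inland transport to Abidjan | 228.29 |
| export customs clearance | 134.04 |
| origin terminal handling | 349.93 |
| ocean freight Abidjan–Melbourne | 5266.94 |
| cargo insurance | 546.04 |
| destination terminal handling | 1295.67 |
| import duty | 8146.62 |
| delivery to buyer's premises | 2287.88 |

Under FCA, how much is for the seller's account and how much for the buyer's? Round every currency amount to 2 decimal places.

FCA: the seller delivers export-cleared goods to the carrier; the buyer bears costs from that point.
Seller's account: goods 333113.58 + inland to port 228.29 + export clearance 134.04 = 333475.91
Buyer's account: origin terminal 349.93 + freight 5266.94 + insurance 546.04 + destination terminal 1295.67 + duty 8146.62 + delivery 2287.88 = 17893.08

Seller: SGD 333475.91; buyer: SGD 17893.08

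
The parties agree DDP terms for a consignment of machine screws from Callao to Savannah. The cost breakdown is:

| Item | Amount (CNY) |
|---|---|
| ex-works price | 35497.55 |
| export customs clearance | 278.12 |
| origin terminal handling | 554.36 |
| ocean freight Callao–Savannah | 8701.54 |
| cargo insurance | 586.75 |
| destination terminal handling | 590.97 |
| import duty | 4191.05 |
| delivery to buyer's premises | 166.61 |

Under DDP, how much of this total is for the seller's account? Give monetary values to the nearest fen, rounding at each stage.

DDP: the seller bears all costs including import duty.
Seller's account: goods 35497.55 + export clearance 278.12 + origin terminal 554.36 + freight 8701.54 + insurance 586.75 + destination terminal 590.97 + duty 4191.05 + delivery 166.61 = 50566.95
Buyer's account: 0.00

Seller's account: CNY 50566.95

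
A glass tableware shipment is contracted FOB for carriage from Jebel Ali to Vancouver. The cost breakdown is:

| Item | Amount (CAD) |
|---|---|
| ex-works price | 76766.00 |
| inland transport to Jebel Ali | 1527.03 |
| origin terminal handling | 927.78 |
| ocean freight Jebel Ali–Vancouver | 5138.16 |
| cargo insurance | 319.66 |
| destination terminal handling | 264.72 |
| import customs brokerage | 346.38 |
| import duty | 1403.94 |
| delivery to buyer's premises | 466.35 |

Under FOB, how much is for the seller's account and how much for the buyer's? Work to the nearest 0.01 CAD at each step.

FOB: the seller bears costs until goods are on board at the origin port; the buyer bears freight, insurance and all costs thereafter.
Seller's account: goods 76766.00 + inland to port 1527.03 + origin terminal 927.78 = 79220.81
Buyer's account: freight 5138.16 + insurance 319.66 + destination terminal 264.72 + brokerage 346.38 + duty 1403.94 + delivery 466.35 = 7939.21

Seller: CAD 79220.81; buyer: CAD 7939.21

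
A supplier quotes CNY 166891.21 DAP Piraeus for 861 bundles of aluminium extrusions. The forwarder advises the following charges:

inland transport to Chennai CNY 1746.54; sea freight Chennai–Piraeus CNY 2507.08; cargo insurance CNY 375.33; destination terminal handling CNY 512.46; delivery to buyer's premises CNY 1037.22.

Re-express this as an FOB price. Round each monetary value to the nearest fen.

Not relevant to the conversion: inland to port — on the seller under both DAP and FOB; already in the DAP price and stays in the FOB price.
From DAP to FOB, the seller no longer bears: freight, insurance, destination terminal, delivery.
FOB price = 166891.21 − 2507.08 − 375.33 − 512.46 − 1037.22 = 162459.12

FOB price: CNY 162459.12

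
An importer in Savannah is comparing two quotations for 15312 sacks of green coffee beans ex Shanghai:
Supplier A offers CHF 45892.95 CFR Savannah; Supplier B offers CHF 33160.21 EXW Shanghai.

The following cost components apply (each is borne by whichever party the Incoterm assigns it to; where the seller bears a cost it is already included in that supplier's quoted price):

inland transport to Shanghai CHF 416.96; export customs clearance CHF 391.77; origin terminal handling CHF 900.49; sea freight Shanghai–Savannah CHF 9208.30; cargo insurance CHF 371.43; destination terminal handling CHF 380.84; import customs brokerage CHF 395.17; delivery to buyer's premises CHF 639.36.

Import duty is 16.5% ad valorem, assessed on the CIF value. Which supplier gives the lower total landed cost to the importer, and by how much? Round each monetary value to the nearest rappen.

Supplier A (CFR):
CIF value = CFR price + insurance = 45892.95 + 371.43 = 46264.38
Import duty = 46264.38 × 16.5% = 7633.62
Buyer bears (A): 371.43 + 380.84 + 395.17 + 639.36 = 1786.80
Landed cost (A) = invoice 45892.95 + 1786.80 + duty 7633.62 = 55313.37
Supplier B (EXW):
CIF value = EXW price + inland to port + export clearance + origin terminal + freight + insurance = 33160.21 + 416.96 + 391.77 + 900.49 + 9208.30 + 371.43 = 44449.16
Import duty = 44449.16 × 16.5% = 7334.11
Buyer bears (B): 416.96 + 391.77 + 900.49 + 9208.30 + 371.43 + 380.84 + 395.17 + 639.36 = 12704.32
Landed cost (B) = invoice 33160.21 + 12704.32 + duty 7334.11 = 53198.64
Difference = |55313.37 − 53198.64| = 2114.73

Supplier B is cheaper by CHF 2114.73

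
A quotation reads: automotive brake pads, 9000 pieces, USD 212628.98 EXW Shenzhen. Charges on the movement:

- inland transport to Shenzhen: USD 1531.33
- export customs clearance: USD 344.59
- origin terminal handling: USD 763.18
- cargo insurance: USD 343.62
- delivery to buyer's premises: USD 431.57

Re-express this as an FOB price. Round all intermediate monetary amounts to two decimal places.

FOB price: USD 215268.08

Not relevant to the conversion: delivery, insurance — on the buyer under both terms; not part of either seller's price.
From EXW to FOB, the seller additionally bears: inland to port, export clearance, origin terminal.
FOB price = 212628.98 + 1531.33 + 344.59 + 763.18 = 215268.08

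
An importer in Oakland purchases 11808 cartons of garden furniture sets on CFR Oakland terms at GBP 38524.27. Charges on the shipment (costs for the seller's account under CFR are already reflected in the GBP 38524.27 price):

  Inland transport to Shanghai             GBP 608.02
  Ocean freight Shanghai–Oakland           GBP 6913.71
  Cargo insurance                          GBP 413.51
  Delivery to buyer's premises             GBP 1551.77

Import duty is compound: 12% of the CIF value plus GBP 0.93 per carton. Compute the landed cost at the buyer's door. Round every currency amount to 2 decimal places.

CFR: the seller pays costs through ocean freight to the destination port, but not insurance.
Already in the invoice (seller's account under CFR): inland to port, freight — exclude.
CIF value = CFR price + insurance = 38524.27 + 413.51 = 38937.78
Ad valorem component: 38937.78 × 12% = 4672.53
Specific component: 11808 × 0.93 = 10981.44
Import duty = 4672.53 + 10981.44 = 15653.97
Buyer bears: insurance 413.51 + delivery 1551.77 + duty 15653.97 = 17619.25
Landed cost = invoice 38524.27 + 17619.25 = 56143.52

Total landed cost: GBP 56143.52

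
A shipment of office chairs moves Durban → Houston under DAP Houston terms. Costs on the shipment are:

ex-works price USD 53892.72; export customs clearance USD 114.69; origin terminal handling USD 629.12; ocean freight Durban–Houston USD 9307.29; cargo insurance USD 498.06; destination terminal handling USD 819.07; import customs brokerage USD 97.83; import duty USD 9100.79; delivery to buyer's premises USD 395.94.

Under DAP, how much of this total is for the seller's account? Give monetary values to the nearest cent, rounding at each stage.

DAP: the seller bears all costs to the named destination except import duty and clearance.
Seller's account: goods 53892.72 + export clearance 114.69 + origin terminal 629.12 + freight 9307.29 + insurance 498.06 + destination terminal 819.07 + delivery 395.94 = 65656.89
Buyer's account: brokerage 97.83 + duty 9100.79 = 9198.62

Seller's account: USD 65656.89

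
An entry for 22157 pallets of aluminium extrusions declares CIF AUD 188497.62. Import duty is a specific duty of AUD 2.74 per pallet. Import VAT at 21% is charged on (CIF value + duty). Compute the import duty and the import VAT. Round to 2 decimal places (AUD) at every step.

Import duty = 22157 × 2.74 = 60710.18
VAT base = CIF + duty = 188497.62 + 60710.18 = 249207.80
Import VAT = 249207.80 × 21% = 52333.64

Import duty: AUD 60710.18; import VAT: AUD 52333.64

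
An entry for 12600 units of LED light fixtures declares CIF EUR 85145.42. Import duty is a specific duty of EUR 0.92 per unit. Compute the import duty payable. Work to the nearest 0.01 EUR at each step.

Import duty = 12600 × 0.92 = 11592.00

Import duty: EUR 11592.00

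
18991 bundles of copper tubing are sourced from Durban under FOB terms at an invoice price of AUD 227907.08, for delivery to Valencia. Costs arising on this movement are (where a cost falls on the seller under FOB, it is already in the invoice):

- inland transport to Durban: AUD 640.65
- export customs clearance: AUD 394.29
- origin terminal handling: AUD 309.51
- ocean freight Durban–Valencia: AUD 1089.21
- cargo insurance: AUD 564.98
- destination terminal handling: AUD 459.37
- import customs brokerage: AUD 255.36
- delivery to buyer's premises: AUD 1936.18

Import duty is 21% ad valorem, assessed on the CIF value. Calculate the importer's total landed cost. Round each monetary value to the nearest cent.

Total landed cost: AUD 280420.05

FOB: the seller bears costs until goods are on board at the origin port; the buyer bears freight, insurance and all costs thereafter.
Already in the invoice (seller's account under FOB): inland to port, export clearance, origin terminal — exclude.
CIF value = FOB price + freight + insurance = 227907.08 + 1089.21 + 564.98 = 229561.27
Import duty = 229561.27 × 21% = 48207.87
Buyer bears: freight 1089.21 + insurance 564.98 + destination terminal 459.37 + brokerage 255.36 + delivery 1936.18 + duty 48207.87 = 52512.97
Landed cost = invoice 227907.08 + 52512.97 = 280420.05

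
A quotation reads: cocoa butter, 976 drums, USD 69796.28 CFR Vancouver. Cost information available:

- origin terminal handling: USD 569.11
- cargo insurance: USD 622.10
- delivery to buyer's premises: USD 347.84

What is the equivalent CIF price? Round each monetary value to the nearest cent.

CIF price: USD 70418.38

Not relevant to the conversion: origin terminal — on the seller under both CFR and CIF; already in the CFR price and stays in the CIF price. delivery — on the buyer under both terms; not part of either seller's price.
From CFR to CIF, the seller additionally bears: insurance.
CIF price = 69796.28 + 622.10 = 70418.38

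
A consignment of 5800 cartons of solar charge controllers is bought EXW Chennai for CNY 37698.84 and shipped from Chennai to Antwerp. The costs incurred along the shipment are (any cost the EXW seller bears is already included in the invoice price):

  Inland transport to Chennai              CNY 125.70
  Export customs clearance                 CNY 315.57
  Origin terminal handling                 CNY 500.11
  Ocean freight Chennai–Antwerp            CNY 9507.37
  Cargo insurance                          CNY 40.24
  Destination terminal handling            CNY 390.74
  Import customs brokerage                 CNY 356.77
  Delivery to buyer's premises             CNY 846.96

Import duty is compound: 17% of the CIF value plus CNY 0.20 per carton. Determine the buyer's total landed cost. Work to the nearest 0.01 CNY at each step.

Total landed cost: CNY 59134.23

EXW: the seller makes goods available at their premises; the buyer bears all onward costs.
CIF value = EXW price + inland to port + export clearance + origin terminal + freight + insurance = 37698.84 + 125.70 + 315.57 + 500.11 + 9507.37 + 40.24 = 48187.83
Ad valorem component: 48187.83 × 17% = 8191.93
Specific component: 5800 × 0.20 = 1160.00
Import duty = 8191.93 + 1160.00 = 9351.93
Buyer bears: inland to port 125.70 + export clearance 315.57 + origin terminal 500.11 + freight 9507.37 + insurance 40.24 + destination terminal 390.74 + brokerage 356.77 + delivery 846.96 + duty 9351.93 = 21435.39
Landed cost = invoice 37698.84 + 21435.39 = 59134.23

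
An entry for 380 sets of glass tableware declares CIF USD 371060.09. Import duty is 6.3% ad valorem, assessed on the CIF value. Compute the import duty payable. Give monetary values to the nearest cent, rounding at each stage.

Import duty = 371060.09 × 6.3% = 23376.79

Import duty: USD 23376.79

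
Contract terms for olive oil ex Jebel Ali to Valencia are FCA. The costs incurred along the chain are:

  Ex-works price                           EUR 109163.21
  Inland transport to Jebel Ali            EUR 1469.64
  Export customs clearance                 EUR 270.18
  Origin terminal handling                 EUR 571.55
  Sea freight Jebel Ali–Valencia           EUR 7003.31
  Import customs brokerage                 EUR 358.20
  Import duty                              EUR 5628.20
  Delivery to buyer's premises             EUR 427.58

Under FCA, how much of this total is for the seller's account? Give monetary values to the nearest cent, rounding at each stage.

Seller's account: EUR 110903.03

FCA: the seller delivers export-cleared goods to the carrier; the buyer bears costs from that point.
Seller's account: goods 109163.21 + inland to port 1469.64 + export clearance 270.18 = 110903.03
Buyer's account: origin terminal 571.55 + freight 7003.31 + brokerage 358.20 + duty 5628.20 + delivery 427.58 = 13988.84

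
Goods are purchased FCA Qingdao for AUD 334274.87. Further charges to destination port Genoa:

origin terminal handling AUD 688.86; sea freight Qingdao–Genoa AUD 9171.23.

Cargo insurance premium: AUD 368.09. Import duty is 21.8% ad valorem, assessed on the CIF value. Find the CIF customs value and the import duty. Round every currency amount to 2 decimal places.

CIF = FCA price + pre-shipment costs + freight + insurance
CIF = 334274.87 + 688.86 + 9171.23 + 368.09 = 344503.05
Import duty = 344503.05 × 21.8% = 75101.66

CIF value: AUD 344503.05; import duty: AUD 75101.66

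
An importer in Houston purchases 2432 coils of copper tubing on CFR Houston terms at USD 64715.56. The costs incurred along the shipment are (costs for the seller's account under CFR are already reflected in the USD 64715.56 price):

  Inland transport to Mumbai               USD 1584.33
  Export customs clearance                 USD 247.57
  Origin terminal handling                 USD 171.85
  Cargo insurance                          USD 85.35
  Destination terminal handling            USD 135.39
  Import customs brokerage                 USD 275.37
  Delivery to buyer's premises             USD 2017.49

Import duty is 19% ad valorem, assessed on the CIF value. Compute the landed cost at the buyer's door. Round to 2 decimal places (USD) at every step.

Total landed cost: USD 79541.33

CFR: the seller pays costs through ocean freight to the destination port, but not insurance.
Already in the invoice (seller's account under CFR): inland to port, export clearance, origin terminal — exclude.
CIF value = CFR price + insurance = 64715.56 + 85.35 = 64800.91
Import duty = 64800.91 × 19% = 12312.17
Buyer bears: insurance 85.35 + destination terminal 135.39 + brokerage 275.37 + delivery 2017.49 + duty 12312.17 = 14825.77
Landed cost = invoice 64715.56 + 14825.77 = 79541.33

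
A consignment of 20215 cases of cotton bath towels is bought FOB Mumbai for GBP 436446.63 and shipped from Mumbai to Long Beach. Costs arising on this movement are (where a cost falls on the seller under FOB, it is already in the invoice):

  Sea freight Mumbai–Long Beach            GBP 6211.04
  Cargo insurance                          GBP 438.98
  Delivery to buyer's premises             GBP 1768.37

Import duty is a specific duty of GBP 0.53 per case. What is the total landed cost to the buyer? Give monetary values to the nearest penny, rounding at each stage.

Total landed cost: GBP 455578.97

FOB: the seller bears costs until goods are on board at the origin port; the buyer bears freight, insurance and all costs thereafter.
CIF value = FOB price + freight + insurance = 436446.63 + 6211.04 + 438.98 = 443096.65
Import duty = 20215 × 0.53 = 10713.95
Buyer bears: freight 6211.04 + insurance 438.98 + delivery 1768.37 + duty 10713.95 = 19132.34
Landed cost = invoice 436446.63 + 19132.34 = 455578.97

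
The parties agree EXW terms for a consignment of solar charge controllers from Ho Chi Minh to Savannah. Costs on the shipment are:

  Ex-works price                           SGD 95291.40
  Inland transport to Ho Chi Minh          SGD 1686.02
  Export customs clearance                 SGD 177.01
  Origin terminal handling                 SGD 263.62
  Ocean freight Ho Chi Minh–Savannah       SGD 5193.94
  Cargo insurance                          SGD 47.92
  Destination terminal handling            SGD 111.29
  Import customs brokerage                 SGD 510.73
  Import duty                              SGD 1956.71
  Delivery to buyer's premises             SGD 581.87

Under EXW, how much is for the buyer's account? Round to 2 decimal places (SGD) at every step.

EXW: the seller makes goods available at their premises; the buyer bears all onward costs.
Seller's account: goods 95291.40 = 95291.40
Buyer's account: inland to port 1686.02 + export clearance 177.01 + origin terminal 263.62 + freight 5193.94 + insurance 47.92 + destination terminal 111.29 + brokerage 510.73 + duty 1956.71 + delivery 581.87 = 10529.11

Buyer's account: SGD 10529.11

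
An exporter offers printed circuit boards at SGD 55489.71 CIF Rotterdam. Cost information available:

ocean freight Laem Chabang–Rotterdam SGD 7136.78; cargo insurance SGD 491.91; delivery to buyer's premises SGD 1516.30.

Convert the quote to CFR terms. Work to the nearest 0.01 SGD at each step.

CFR price: SGD 54997.80

Not relevant to the conversion: freight — on the seller under both CIF and CFR; already in the CIF price and stays in the CFR price. delivery — on the buyer under both terms; not part of either seller's price.
From CIF to CFR, the seller no longer bears: insurance.
CFR price = 55489.71 − 491.91 = 54997.80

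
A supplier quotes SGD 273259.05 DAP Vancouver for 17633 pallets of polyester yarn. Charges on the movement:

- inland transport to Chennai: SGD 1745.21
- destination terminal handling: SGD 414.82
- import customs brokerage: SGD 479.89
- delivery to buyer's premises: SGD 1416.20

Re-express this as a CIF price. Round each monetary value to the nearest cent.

Not relevant to the conversion: inland to port — on the seller under both DAP and CIF; already in the DAP price and stays in the CIF price. brokerage — on the buyer under both terms; not part of either seller's price.
From DAP to CIF, the seller no longer bears: destination terminal, delivery.
CIF price = 273259.05 − 414.82 − 1416.20 = 271428.03

CIF price: SGD 271428.03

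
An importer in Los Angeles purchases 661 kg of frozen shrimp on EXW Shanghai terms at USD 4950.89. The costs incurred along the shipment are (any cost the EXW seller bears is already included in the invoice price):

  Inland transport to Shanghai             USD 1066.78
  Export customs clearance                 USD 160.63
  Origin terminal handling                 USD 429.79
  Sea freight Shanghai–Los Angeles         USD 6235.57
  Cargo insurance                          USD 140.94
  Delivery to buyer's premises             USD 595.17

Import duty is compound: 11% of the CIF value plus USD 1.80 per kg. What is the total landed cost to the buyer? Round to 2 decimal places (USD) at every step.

Total landed cost: USD 16197.88

EXW: the seller makes goods available at their premises; the buyer bears all onward costs.
CIF value = EXW price + inland to port + export clearance + origin terminal + freight + insurance = 4950.89 + 1066.78 + 160.63 + 429.79 + 6235.57 + 140.94 = 12984.60
Ad valorem component: 12984.60 × 11% = 1428.31
Specific component: 661 × 1.80 = 1189.80
Import duty = 1428.31 + 1189.80 = 2618.11
Buyer bears: inland to port 1066.78 + export clearance 160.63 + origin terminal 429.79 + freight 6235.57 + insurance 140.94 + delivery 595.17 + duty 2618.11 = 11246.99
Landed cost = invoice 4950.89 + 11246.99 = 16197.88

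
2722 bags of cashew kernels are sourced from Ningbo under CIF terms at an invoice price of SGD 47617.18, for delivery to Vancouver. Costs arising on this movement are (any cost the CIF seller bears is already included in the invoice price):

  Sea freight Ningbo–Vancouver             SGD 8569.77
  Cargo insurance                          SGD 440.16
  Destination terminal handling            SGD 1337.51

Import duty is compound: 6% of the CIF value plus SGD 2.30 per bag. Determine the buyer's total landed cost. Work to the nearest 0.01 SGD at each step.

Total landed cost: SGD 58072.32

CIF: the seller pays costs through ocean freight and marine insurance to the destination port.
Already in the invoice (seller's account under CIF): freight, insurance — exclude.
The CIF price already equals the CIF value: 47617.18
Ad valorem component: 47617.18 × 6% = 2857.03
Specific component: 2722 × 2.30 = 6260.60
Import duty = 2857.03 + 6260.60 = 9117.63
Buyer bears: destination terminal 1337.51 + duty 9117.63 = 10455.14
Landed cost = invoice 47617.18 + 10455.14 = 58072.32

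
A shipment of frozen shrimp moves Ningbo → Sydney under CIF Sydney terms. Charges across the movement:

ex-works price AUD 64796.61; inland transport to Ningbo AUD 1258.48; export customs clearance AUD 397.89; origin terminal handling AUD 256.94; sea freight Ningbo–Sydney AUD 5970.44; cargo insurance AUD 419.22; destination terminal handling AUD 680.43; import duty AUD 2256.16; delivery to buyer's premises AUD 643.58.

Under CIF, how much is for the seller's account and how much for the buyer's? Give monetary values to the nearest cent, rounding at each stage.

CIF: the seller pays costs through ocean freight and marine insurance to the destination port.
Seller's account: goods 64796.61 + inland to port 1258.48 + export clearance 397.89 + origin terminal 256.94 + freight 5970.44 + insurance 419.22 = 73099.58
Buyer's account: destination terminal 680.43 + duty 2256.16 + delivery 643.58 = 3580.17

Seller: AUD 73099.58; buyer: AUD 3580.17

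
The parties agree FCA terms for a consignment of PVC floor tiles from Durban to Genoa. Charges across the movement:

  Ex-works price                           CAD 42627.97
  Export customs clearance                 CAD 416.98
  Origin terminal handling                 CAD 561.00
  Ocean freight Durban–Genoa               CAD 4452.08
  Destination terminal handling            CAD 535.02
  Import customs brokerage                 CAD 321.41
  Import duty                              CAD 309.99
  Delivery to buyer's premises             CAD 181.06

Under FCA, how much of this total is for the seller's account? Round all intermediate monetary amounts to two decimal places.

FCA: the seller delivers export-cleared goods to the carrier; the buyer bears costs from that point.
Seller's account: goods 42627.97 + export clearance 416.98 = 43044.95
Buyer's account: origin terminal 561.00 + freight 4452.08 + destination terminal 535.02 + brokerage 321.41 + duty 309.99 + delivery 181.06 = 6360.56

Seller's account: CAD 43044.95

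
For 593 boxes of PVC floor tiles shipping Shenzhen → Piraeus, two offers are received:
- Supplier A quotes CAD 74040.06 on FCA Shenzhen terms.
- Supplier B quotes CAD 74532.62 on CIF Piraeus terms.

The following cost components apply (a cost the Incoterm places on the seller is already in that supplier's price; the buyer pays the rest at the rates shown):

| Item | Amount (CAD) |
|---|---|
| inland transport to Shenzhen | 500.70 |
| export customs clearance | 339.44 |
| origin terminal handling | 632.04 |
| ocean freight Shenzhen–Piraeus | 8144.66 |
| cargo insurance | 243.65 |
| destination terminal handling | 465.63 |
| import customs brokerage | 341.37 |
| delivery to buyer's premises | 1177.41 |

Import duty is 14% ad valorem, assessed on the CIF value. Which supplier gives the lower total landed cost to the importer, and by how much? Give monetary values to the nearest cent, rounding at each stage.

Supplier B is cheaper by CAD 9721.68

Supplier A (FCA):
CIF value = FCA price + origin terminal + freight + insurance = 74040.06 + 632.04 + 8144.66 + 243.65 = 83060.41
Import duty = 83060.41 × 14% = 11628.46
Buyer bears (A): 632.04 + 8144.66 + 243.65 + 465.63 + 341.37 + 1177.41 = 11004.76
Landed cost (A) = invoice 74040.06 + 11004.76 + duty 11628.46 = 96673.28
Supplier B (CIF):
The CIF price already equals the CIF value: 74532.62
Import duty = 74532.62 × 14% = 10434.57
Buyer bears (B): 465.63 + 341.37 + 1177.41 = 1984.41
Landed cost (B) = invoice 74532.62 + 1984.41 + duty 10434.57 = 86951.60
Difference = |96673.28 − 86951.60| = 9721.68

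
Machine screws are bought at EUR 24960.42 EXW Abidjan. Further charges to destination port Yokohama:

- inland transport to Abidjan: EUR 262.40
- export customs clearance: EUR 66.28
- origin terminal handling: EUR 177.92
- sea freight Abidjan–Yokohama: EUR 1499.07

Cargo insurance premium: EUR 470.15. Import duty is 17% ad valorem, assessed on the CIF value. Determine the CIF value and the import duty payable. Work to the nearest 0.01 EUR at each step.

CIF = EXW price + pre-shipment costs + freight + insurance
CIF = 24960.42 + 262.40 + 66.28 + 177.92 + 1499.07 + 470.15 = 27436.24
Import duty = 27436.24 × 17% = 4664.16

CIF value: EUR 27436.24; import duty: EUR 4664.16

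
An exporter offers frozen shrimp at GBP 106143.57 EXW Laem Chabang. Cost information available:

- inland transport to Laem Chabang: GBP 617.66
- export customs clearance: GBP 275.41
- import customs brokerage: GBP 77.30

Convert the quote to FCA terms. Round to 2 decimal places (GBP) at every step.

Not relevant to the conversion: brokerage — on the buyer under both terms; not part of either seller's price.
From EXW to FCA, the seller additionally bears: inland to port, export clearance.
FCA price = 106143.57 + 617.66 + 275.41 = 107036.64

FCA price: GBP 107036.64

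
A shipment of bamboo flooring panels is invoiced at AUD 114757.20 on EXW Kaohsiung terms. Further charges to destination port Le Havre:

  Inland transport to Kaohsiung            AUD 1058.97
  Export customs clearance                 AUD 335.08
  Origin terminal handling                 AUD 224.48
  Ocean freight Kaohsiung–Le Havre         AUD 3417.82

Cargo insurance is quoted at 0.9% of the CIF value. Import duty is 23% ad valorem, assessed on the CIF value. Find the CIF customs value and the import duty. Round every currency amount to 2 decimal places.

CIF value: AUD 120881.48; import duty: AUD 27802.74

Let C be the CIF value. C = EXW price + pre-shipment costs + freight + 0.9% × C
C − 0.9% × C = 114757.20 + 1058.97 + 335.08 + 224.48 + 3417.82
0.991 × C = 119793.55
C = 119793.55 / 0.991 = 120881.48
Insurance premium = 0.9% × 120881.48 = 1087.93
Import duty = 120881.48 × 23% = 27802.74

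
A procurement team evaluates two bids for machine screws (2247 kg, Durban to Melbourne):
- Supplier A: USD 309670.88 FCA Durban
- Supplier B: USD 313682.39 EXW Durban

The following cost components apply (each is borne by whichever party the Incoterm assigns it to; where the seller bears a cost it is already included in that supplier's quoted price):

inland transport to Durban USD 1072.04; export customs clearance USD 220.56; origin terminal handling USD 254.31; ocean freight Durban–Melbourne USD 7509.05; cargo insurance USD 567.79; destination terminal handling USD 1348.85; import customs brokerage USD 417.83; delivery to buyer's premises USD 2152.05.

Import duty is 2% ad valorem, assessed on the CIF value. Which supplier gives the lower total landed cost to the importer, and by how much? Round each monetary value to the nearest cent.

Supplier A is cheaper by USD 5410.19

Supplier A (FCA):
CIF value = FCA price + origin terminal + freight + insurance = 309670.88 + 254.31 + 7509.05 + 567.79 = 318002.03
Import duty = 318002.03 × 2% = 6360.04
Buyer bears (A): 254.31 + 7509.05 + 567.79 + 1348.85 + 417.83 + 2152.05 = 12249.88
Landed cost (A) = invoice 309670.88 + 12249.88 + duty 6360.04 = 328280.80
Supplier B (EXW):
CIF value = EXW price + inland to port + export clearance + origin terminal + freight + insurance = 313682.39 + 1072.04 + 220.56 + 254.31 + 7509.05 + 567.79 = 323306.14
Import duty = 323306.14 × 2% = 6466.12
Buyer bears (B): 1072.04 + 220.56 + 254.31 + 7509.05 + 567.79 + 1348.85 + 417.83 + 2152.05 = 13542.48
Landed cost (B) = invoice 313682.39 + 13542.48 + duty 6466.12 = 333690.99
Difference = |328280.80 − 333690.99| = 5410.19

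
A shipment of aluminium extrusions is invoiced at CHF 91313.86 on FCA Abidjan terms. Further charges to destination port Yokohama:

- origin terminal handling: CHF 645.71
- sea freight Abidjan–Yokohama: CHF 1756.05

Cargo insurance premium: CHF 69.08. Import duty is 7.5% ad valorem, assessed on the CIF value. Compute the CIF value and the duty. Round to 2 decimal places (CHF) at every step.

CIF value: CHF 93784.70; import duty: CHF 7033.85

CIF = FCA price + pre-shipment costs + freight + insurance
CIF = 91313.86 + 645.71 + 1756.05 + 69.08 = 93784.70
Import duty = 93784.70 × 7.5% = 7033.85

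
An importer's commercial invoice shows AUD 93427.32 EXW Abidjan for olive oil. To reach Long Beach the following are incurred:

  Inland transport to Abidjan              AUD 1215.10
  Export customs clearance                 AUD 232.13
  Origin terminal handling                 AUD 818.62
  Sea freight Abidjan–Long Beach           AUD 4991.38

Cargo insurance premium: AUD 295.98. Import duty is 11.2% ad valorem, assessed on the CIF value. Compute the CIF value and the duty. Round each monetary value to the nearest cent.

CIF = EXW price + pre-shipment costs + freight + insurance
CIF = 93427.32 + 1215.10 + 232.13 + 818.62 + 4991.38 + 295.98 = 100980.53
Import duty = 100980.53 × 11.2% = 11309.82

CIF value: AUD 100980.53; import duty: AUD 11309.82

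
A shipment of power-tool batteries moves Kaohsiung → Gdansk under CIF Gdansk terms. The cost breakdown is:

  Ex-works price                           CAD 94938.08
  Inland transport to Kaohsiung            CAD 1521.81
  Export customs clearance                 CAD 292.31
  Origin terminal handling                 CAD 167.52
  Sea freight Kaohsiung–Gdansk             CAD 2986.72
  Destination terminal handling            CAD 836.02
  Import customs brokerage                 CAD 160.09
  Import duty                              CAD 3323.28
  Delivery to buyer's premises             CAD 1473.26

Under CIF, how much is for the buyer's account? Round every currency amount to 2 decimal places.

Buyer's account: CAD 5792.65

CIF: the seller pays costs through ocean freight and marine insurance to the destination port.
Seller's account: goods 94938.08 + inland to port 1521.81 + export clearance 292.31 + origin terminal 167.52 + freight 2986.72 = 99906.44
Buyer's account: destination terminal 836.02 + brokerage 160.09 + duty 3323.28 + delivery 1473.26 = 5792.65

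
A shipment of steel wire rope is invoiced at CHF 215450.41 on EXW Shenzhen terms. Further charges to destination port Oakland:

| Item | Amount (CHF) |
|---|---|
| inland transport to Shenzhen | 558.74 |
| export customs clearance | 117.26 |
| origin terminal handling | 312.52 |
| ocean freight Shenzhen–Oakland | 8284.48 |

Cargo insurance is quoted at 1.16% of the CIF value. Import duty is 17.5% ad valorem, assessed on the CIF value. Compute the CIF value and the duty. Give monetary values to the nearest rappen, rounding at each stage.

Let C be the CIF value. C = EXW price + pre-shipment costs + freight + 1.16% × C
C − 1.16% × C = 215450.41 + 558.74 + 117.26 + 312.52 + 8284.48
0.9884 × C = 224723.41
C = 224723.41 / 0.9884 = 227360.80
Insurance premium = 1.16% × 227360.80 = 2637.39
Import duty = 227360.80 × 17.5% = 39788.14

CIF value: CHF 227360.80; import duty: CHF 39788.14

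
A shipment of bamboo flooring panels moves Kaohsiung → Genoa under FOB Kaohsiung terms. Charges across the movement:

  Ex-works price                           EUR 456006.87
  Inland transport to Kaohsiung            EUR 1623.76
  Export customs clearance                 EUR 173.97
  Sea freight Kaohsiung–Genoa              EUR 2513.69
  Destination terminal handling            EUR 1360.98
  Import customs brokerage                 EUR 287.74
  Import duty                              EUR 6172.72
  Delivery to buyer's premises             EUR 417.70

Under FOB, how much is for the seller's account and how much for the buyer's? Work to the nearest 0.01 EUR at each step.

Seller: EUR 457804.60; buyer: EUR 10752.83

FOB: the seller bears costs until goods are on board at the origin port; the buyer bears freight, insurance and all costs thereafter.
Seller's account: goods 456006.87 + inland to port 1623.76 + export clearance 173.97 = 457804.60
Buyer's account: freight 2513.69 + destination terminal 1360.98 + brokerage 287.74 + duty 6172.72 + delivery 417.70 = 10752.83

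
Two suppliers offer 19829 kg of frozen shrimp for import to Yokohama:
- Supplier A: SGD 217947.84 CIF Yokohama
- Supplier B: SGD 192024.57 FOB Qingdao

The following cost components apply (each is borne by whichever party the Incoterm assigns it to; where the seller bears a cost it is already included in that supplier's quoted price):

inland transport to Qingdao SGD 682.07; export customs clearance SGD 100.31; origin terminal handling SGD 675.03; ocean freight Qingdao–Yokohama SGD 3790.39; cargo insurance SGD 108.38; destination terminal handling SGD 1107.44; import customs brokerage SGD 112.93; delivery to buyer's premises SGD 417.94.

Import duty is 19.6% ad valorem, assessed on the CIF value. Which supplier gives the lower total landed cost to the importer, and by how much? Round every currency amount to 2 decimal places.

Supplier B is cheaper by SGD 26341.31

Supplier A (CIF):
The CIF price already equals the CIF value: 217947.84
Import duty = 217947.84 × 19.6% = 42717.78
Buyer bears (A): 1107.44 + 112.93 + 417.94 = 1638.31
Landed cost (A) = invoice 217947.84 + 1638.31 + duty 42717.78 = 262303.93
Supplier B (FOB):
CIF value = FOB price + freight + insurance = 192024.57 + 3790.39 + 108.38 = 195923.34
Import duty = 195923.34 × 19.6% = 38400.97
Buyer bears (B): 3790.39 + 108.38 + 1107.44 + 112.93 + 417.94 = 5537.08
Landed cost (B) = invoice 192024.57 + 5537.08 + duty 38400.97 = 235962.62
Difference = |262303.93 − 235962.62| = 26341.31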